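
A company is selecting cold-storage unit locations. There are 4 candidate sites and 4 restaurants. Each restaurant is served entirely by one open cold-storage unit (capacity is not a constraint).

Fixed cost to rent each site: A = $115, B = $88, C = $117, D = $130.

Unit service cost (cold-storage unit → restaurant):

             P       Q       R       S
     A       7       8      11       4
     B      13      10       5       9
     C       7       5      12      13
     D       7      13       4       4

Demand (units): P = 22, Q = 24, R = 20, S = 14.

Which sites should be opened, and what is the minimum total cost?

Open C and D; minimum total cost 657.

For any fixed open set, each restaurant goes to its cheapest open site; total = fixed + service.
{C, D}: P→C 7·22=154, Q→C 5·24=120, R→D 4·20=80, S→D 4·14=56. Service 410; fixed 247; total 657.
{A, B}: service 502 + fixed 203 = 705
{B, C}: service 500 + fixed 205 = 705
{A, B, C, D}: service 410 + fixed 450 = 860
(All 15 nonempty subsets were checked; C and D is lowest.)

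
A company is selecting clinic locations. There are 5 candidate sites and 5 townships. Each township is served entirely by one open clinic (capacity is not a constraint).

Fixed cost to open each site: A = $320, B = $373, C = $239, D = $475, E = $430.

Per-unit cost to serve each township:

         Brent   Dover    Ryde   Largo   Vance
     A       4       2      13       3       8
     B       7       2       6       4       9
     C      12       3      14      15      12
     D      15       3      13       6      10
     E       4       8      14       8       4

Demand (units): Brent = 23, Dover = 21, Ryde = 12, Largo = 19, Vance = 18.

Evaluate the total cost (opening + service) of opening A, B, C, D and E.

Total cost: 2172

Each township is assigned to its cheapest site among the open ones.
{A, B, C, D, E}: Brent→A 4·23=92, Dover→A 2·21=42, Ryde→B 6·12=72, Largo→A 3·19=57, Vance→E 4·18=72. Service 335; fixed 1837; total 2172.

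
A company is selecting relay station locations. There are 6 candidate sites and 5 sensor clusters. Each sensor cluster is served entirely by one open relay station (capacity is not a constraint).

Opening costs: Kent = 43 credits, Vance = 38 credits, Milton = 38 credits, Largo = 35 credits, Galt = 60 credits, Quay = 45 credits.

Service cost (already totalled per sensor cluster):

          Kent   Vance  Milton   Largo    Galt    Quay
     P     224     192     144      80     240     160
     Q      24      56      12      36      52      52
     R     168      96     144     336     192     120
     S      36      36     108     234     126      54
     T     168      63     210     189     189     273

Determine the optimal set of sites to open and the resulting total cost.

For any fixed open set, each sensor cluster goes to its cheapest open site; total = fixed + service.
{Vance, Largo}: P→Largo 80, Q→Largo 36, R→Vance 96, S→Vance 36, T→Vance 63. Service 311; fixed 73; total 384.
{Vance, Milton, Largo}: service 287 + fixed 111 = 398
{Kent, Vance, Largo}: service 299 + fixed 116 = 415
{Kent, Vance, Milton, Largo, Galt, Quay}: P→Largo 80, Q→Milton 12, R→Vance 96, S→Kent 36, T→Vance 63. Service 287; fixed 259; total 546.
No other subset beats 384.

Open Vance and Largo; minimum total cost 384.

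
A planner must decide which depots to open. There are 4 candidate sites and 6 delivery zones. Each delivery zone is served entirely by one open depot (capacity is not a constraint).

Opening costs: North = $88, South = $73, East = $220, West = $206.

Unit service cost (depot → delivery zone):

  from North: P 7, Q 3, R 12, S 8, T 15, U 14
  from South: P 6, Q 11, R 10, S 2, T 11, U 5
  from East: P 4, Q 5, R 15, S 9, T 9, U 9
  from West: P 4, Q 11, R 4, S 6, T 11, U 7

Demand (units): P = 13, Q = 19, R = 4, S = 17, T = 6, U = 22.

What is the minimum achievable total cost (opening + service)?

Minimum total cost: 546

For any fixed open set, each delivery zone goes to its cheapest open site; total = fixed + service.
{North, South}: P→South 6·13=78, Q→North 3·19=57, R→South 10·4=40, S→South 2·17=34, T→South 11·6=66, U→South 5·22=110. Service 385; fixed 161; total 546.
{South}: service 537 + fixed 73 = 610
{South, East}: service 385 + fixed 293 = 678
{North, South, East, West}: service 323 + fixed 587 = 910
(All 15 nonempty subsets were checked; North and South is lowest.)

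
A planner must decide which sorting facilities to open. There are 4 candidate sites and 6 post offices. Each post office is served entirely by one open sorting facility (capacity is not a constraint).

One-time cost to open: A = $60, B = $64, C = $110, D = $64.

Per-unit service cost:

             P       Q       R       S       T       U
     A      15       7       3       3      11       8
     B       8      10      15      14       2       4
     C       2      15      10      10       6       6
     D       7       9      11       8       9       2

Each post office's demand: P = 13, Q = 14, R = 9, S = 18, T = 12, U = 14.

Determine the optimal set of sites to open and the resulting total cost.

Open A and B; minimum total cost 487.

For any fixed open set, each post office goes to its cheapest open site; total = fixed + service.
{A, B}: P→B 8·13=104, Q→A 7·14=98, R→A 3·9=27, S→A 3·18=54, T→B 2·12=24, U→B 4·14=56. Service 363; fixed 124; total 487.
{A, B, D}: P→D 7·13=91, Q→A 7·14=98, R→A 3·9=27, S→A 3·18=54, T→B 2·12=24, U→D 2·14=28. Service 322; fixed 188; total 510.
{A, B, C}: service 285 + fixed 234 = 519
{A, B, C, D}: service 257 + fixed 298 = 555
(All 15 nonempty subsets were checked; A and B is lowest.)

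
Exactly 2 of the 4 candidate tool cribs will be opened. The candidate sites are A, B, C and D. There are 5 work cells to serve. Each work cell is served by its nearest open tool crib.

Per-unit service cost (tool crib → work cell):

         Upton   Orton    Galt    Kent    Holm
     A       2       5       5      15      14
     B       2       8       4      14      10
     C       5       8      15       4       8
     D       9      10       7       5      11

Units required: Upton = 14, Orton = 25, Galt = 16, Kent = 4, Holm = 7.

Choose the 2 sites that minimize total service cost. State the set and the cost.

With exactly 2 open, each work cell uses its cheapest among the chosen.
{A, C}: Upton→A 2·14=28, Orton→A 5·25=125, Galt→A 5·16=80, Kent→C 4·4=16, Holm→C 8·7=56. Service cost 305.
{A, D}: service cost 330
{A, B}: service cost 343
Among all 6 size-2 choices, {A, C} is lowest.

Choose A and C; total service cost 305.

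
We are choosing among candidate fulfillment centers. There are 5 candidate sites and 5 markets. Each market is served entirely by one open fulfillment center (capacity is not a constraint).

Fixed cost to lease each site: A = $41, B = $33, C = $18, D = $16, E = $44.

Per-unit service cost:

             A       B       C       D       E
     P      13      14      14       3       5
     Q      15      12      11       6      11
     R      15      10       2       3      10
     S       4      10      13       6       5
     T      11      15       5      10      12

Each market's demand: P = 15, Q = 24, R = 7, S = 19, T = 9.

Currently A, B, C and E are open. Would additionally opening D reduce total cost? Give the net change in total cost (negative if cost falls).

Current service cost with {A, B, C, E}: 474.
Adding D: each market re-picks its cheapest; new service cost 324, saving 150.
Extra fixed cost: 16. Net change = 16 − 150 = -134.
(Totals: 610 → 476.)

Yes — net change −134 (cost falls by 134).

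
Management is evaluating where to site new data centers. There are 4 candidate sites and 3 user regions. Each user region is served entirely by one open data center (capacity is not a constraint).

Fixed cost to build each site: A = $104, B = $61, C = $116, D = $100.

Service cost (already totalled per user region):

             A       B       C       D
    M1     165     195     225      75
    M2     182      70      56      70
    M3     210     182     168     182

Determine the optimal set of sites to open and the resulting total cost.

Open D only; minimum total cost 427.

For any fixed open set, each user region goes to its cheapest open site; total = fixed + service.
{D}: M1→D 75, M2→D 70, M3→D 182. Service 327; fixed 100; total 427.
{B, D}: service 327 + fixed 161 = 488
{B}: M1→B 195, M2→B 70, M3→B 182. Service 447; fixed 61; total 508.
{A, B, C, D}: M1→D 75, M2→C 56, M3→C 168. Service 299; fixed 381; total 680.
No other subset beats 427.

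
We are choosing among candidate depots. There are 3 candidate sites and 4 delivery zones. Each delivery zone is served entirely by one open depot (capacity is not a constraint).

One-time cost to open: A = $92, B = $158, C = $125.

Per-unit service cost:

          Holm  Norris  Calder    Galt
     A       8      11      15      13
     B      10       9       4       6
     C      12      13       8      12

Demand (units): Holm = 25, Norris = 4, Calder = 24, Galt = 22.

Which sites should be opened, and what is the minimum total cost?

Open B only; minimum total cost 672.

For any fixed open set, each delivery zone goes to its cheapest open site; total = fixed + service.
{B}: Holm→B 10·25=250, Norris→B 9·4=36, Calder→B 4·24=96, Galt→B 6·22=132. Service 514; fixed 158; total 672.
{A, B}: service 464 + fixed 250 = 714
{B, C}: service 514 + fixed 283 = 797
{A, B, C}: Holm→A 8·25=200, Norris→B 9·4=36, Calder→B 4·24=96, Galt→B 6·22=132. Service 464; fixed 375; total 839.
(All 7 nonempty subsets were checked; B only is lowest.)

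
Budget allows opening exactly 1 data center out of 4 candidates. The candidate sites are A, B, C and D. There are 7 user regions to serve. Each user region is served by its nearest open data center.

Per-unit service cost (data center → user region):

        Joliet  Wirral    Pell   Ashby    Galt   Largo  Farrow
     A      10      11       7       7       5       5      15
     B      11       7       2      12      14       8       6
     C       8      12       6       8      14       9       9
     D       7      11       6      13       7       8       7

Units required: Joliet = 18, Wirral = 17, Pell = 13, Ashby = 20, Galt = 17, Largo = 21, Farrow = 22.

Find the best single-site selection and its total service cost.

With exactly 1 open, each user region uses its cheapest among the chosen.
{D}: Joliet→D 7·18=126, Wirral→D 11·17=187, Pell→D 6·13=78, Ashby→D 13·20=260, Galt→D 7·17=119, Largo→D 8·21=168, Farrow→D 7·22=154. Service cost 1092.
{A}: service cost 1118
{B}: service cost 1121
Among all 4 size-1 choices, {D} is lowest.

Choose D only; total service cost 1092.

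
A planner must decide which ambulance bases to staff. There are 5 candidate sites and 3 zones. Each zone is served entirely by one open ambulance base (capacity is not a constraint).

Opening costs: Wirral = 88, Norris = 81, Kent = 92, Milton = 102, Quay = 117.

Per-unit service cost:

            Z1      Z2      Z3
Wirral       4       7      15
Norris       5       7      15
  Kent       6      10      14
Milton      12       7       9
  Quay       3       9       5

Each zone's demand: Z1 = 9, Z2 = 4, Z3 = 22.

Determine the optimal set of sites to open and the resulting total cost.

Open Quay only; minimum total cost 290.

For any fixed open set, each zone goes to its cheapest open site; total = fixed + service.
{Quay}: Z1→Quay 3·9=27, Z2→Quay 9·4=36, Z3→Quay 5·22=110. Service 173; fixed 117; total 290.
{Norris, Quay}: service 165 + fixed 198 = 363
{Wirral, Quay}: Z1→Quay 3·9=27, Z2→Wirral 7·4=28, Z3→Quay 5·22=110. Service 165; fixed 205; total 370.
{Wirral, Norris, Kent, Milton, Quay}: Z1→Quay 3·9=27, Z2→Wirral 7·4=28, Z3→Quay 5·22=110. Service 165; fixed 480; total 645.
No other subset beats 290.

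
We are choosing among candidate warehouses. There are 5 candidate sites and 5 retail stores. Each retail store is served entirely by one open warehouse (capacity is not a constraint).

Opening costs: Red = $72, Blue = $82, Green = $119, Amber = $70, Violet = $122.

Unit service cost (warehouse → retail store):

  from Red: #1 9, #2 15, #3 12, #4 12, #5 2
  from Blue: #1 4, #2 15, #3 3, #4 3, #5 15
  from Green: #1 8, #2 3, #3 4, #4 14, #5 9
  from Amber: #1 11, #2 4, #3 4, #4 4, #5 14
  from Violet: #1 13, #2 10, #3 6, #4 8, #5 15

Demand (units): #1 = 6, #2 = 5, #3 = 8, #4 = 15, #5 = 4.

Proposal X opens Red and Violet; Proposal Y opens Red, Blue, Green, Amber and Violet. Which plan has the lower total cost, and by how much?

Proposal X is cheaper by 107.

Proposal X: {Red, Violet}: #1→Red 9·6=54, #2→Violet 10·5=50, #3→Violet 6·8=48, #4→Violet 8·15=120, #5→Red 2·4=8. Service 280; fixed 194; total 474.
Proposal Y: {Red, Blue, Green, Amber, Violet}: #1→Blue 4·6=24, #2→Green 3·5=15, #3→Blue 3·8=24, #4→Blue 3·15=45, #5→Red 2·4=8. Service 116; fixed 465; total 581.
Difference: |474 − 581| = 107.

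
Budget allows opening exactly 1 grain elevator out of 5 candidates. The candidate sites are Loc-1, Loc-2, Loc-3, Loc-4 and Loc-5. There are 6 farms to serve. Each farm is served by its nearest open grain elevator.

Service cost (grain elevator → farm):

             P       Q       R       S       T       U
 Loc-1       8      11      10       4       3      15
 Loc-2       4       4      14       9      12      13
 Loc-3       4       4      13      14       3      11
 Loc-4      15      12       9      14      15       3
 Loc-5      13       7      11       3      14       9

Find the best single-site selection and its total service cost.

With exactly 1 open, each farm uses its cheapest among the chosen.
{Loc-3}: P→Loc-3 4, Q→Loc-3 4, R→Loc-3 13, S→Loc-3 14, T→Loc-3 3, U→Loc-3 11. Service cost 49.
{Loc-1}: service cost 51
{Loc-2}: service cost 56
Among all 5 size-1 choices, {Loc-3} is lowest.

Choose Loc-3 only; total service cost 49.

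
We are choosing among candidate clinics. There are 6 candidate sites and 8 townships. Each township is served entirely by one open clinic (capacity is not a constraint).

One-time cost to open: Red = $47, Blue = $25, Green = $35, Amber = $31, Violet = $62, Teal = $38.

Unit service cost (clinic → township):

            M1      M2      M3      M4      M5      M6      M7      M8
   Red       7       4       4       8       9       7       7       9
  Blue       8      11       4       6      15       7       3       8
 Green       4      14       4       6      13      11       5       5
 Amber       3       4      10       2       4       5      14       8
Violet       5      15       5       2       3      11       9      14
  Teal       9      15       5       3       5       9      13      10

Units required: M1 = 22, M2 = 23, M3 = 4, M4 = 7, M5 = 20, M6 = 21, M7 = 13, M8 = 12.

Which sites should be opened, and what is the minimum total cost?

For any fixed open set, each township goes to its cheapest open site; total = fixed + service.
{Blue, Green, Amber}: M1→Amber 3·22=66, M2→Amber 4·23=92, M3→Blue 4·4=16, M4→Amber 2·7=14, M5→Amber 4·20=80, M6→Amber 5·21=105, M7→Blue 3·13=39, M8→Green 5·12=60. Service 472; fixed 91; total 563.
{Blue, Amber}: M1→Amber 3·22=66, M2→Amber 4·23=92, M3→Blue 4·4=16, M4→Amber 2·7=14, M5→Amber 4·20=80, M6→Amber 5·21=105, M7→Blue 3·13=39, M8→Blue 8·12=96. Service 508; fixed 56; total 564.
{Green, Amber}: service 498 + fixed 66 = 564
{Red, Blue, Green, Amber, Violet, Teal}: M1→Amber 3·22=66, M2→Red 4·23=92, M3→Red 4·4=16, M4→Amber 2·7=14, M5→Violet 3·20=60, M6→Amber 5·21=105, M7→Blue 3·13=39, M8→Green 5·12=60. Service 452; fixed 238; total 690.
No other subset beats 563.

Open Blue, Green and Amber; minimum total cost 563.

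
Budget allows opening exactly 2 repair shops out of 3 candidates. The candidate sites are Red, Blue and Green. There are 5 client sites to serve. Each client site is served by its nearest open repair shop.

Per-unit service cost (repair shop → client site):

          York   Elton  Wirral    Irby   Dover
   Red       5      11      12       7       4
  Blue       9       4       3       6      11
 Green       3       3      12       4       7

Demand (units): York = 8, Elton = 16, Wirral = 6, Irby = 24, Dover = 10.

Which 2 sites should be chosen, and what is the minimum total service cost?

Choose Blue and Green; total service cost 256.

With exactly 2 open, each client site uses its cheapest among the chosen.
{Blue, Green}: York→Green 3·8=24, Elton→Green 3·16=48, Wirral→Blue 3·6=18, Irby→Green 4·24=96, Dover→Green 7·10=70. Service cost 256.
{Red, Green}: service cost 280
{Red, Blue}: service cost 306
Among all 3 size-2 choices, {Blue, Green} is lowest.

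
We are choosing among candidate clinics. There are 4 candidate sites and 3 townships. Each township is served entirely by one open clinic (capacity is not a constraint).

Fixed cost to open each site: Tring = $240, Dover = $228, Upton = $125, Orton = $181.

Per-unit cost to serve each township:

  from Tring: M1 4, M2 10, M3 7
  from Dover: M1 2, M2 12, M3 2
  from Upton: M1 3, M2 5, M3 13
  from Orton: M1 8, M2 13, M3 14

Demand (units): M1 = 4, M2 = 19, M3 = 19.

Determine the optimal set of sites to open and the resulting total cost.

Open Upton only; minimum total cost 479.

For any fixed open set, each township goes to its cheapest open site; total = fixed + service.
{Upton}: M1→Upton 3·4=12, M2→Upton 5·19=95, M3→Upton 13·19=247. Service 354; fixed 125; total 479.
{Dover, Upton}: service 141 + fixed 353 = 494
{Dover}: service 274 + fixed 228 = 502
{Tring, Dover, Upton, Orton}: service 141 + fixed 774 = 915
No other subset beats 479.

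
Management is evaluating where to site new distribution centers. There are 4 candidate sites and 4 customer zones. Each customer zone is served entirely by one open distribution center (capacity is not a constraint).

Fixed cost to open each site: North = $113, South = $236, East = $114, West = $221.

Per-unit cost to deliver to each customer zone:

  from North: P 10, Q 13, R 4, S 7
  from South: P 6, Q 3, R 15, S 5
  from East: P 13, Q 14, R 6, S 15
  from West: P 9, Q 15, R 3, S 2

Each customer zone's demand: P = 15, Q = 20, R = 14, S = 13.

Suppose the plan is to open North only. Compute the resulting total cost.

Total cost: 670

Each customer zone is assigned to its cheapest site among the open ones.
{North}: P→North 10·15=150, Q→North 13·20=260, R→North 4·14=56, S→North 7·13=91. Service 557; fixed 113; total 670.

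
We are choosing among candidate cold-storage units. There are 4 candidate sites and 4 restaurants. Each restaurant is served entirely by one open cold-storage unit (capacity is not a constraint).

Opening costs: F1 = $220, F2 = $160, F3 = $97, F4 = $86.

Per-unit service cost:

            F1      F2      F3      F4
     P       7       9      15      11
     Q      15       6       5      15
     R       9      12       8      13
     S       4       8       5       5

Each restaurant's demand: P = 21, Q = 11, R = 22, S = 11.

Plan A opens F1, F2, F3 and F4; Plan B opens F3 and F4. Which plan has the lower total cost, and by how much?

Plan B is cheaper by 285.

Plan A: {F1, F2, F3, F4}: P→F1 7·21=147, Q→F3 5·11=55, R→F3 8·22=176, S→F1 4·11=44. Service 422; fixed 563; total 985.
Plan B: {F3, F4}: P→F4 11·21=231, Q→F3 5·11=55, R→F3 8·22=176, S→F3 5·11=55. Service 517; fixed 183; total 700.
Difference: |985 − 700| = 285.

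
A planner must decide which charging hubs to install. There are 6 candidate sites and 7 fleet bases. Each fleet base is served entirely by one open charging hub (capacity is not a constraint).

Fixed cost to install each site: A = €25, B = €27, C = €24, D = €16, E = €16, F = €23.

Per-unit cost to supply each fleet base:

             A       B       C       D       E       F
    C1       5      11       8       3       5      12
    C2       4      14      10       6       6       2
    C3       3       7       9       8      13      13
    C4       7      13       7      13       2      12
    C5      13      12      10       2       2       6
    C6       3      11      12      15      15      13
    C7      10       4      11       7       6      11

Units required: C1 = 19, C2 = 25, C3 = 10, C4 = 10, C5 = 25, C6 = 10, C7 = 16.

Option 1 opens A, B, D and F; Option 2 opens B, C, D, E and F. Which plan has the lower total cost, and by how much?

Option 1 is cheaper by 85.

Option 1: {A, B, D, F}: C1→D 3·19=57, C2→F 2·25=50, C3→A 3·10=30, C4→A 7·10=70, C5→D 2·25=50, C6→A 3·10=30, C7→B 4·16=64. Service 351; fixed 91; total 442.
Option 2: {B, C, D, E, F}: C1→D 3·19=57, C2→F 2·25=50, C3→B 7·10=70, C4→E 2·10=20, C5→D 2·25=50, C6→B 11·10=110, C7→B 4·16=64. Service 421; fixed 106; total 527.
Difference: |442 − 527| = 85.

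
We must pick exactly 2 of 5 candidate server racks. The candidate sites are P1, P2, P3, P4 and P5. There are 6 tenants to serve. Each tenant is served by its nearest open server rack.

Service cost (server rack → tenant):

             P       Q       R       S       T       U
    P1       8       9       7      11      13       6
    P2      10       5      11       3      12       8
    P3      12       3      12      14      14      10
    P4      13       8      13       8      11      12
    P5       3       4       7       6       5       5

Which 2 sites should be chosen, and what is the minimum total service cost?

Choose P2 and P5; total service cost 27.

With exactly 2 open, each tenant uses its cheapest among the chosen.
{P2, P5}: P→P5 3, Q→P5 4, R→P5 7, S→P2 3, T→P5 5, U→P5 5. Service cost 27.
{P3, P5}: service cost 29
{P1, P5}: service cost 30
Among all 10 size-2 choices, {P2, P5} is lowest.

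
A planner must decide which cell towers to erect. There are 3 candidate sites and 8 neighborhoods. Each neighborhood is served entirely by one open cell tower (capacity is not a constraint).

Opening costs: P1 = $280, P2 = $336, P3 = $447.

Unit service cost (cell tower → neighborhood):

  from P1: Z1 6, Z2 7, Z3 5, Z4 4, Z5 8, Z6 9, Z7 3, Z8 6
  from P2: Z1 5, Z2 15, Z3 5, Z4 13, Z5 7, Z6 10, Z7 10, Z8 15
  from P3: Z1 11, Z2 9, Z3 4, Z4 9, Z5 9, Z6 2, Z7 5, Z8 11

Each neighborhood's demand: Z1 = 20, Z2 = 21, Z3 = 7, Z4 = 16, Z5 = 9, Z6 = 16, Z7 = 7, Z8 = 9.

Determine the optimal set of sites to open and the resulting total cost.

Open P1 only; minimum total cost 937.

For any fixed open set, each neighborhood goes to its cheapest open site; total = fixed + service.
{P1}: Z1→P1 6·20=120, Z2→P1 7·21=147, Z3→P1 5·7=35, Z4→P1 4·16=64, Z5→P1 8·9=72, Z6→P1 9·16=144, Z7→P1 3·7=21, Z8→P1 6·9=54. Service 657; fixed 280; total 937.
{P1, P2}: service 628 + fixed 616 = 1244
{P1, P3}: service 538 + fixed 727 = 1265
{P1, P2, P3}: Z1→P2 5·20=100, Z2→P1 7·21=147, Z3→P3 4·7=28, Z4→P1 4·16=64, Z5→P2 7·9=63, Z6→P3 2·16=32, Z7→P1 3·7=21, Z8→P1 6·9=54. Service 509; fixed 1063; total 1572.
No other subset beats 937.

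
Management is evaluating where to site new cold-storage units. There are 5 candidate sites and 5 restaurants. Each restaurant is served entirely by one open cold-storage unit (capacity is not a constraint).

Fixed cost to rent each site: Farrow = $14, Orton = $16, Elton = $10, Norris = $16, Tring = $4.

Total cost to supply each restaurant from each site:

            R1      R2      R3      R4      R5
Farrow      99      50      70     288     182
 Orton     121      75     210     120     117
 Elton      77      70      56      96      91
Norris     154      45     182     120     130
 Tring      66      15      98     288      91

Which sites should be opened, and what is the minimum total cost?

For any fixed open set, each restaurant goes to its cheapest open site; total = fixed + service.
{Elton, Tring}: R1→Tring 66, R2→Tring 15, R3→Elton 56, R4→Elton 96, R5→Elton 91. Service 324; fixed 14; total 338.
{Farrow, Elton, Tring}: service 324 + fixed 28 = 352
{Orton, Elton, Tring}: service 324 + fixed 30 = 354
{Farrow, Orton, Elton, Norris, Tring}: R1→Tring 66, R2→Tring 15, R3→Elton 56, R4→Elton 96, R5→Elton 91. Service 324; fixed 60; total 384.
No other subset beats 338.

Open Elton and Tring; minimum total cost 338.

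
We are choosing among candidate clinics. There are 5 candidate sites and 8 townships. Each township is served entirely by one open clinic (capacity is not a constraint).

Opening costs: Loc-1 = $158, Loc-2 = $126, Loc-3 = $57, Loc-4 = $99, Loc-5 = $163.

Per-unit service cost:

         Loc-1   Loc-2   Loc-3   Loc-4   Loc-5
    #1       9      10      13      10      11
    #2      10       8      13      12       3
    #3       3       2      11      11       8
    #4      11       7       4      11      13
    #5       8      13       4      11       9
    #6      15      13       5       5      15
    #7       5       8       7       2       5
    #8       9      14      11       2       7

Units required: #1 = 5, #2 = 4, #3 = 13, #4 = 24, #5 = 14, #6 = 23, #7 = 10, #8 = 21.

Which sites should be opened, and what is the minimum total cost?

Open Loc-2, Loc-3 and Loc-4; minimum total cost 719.

For any fixed open set, each township goes to its cheapest open site; total = fixed + service.
{Loc-2, Loc-3, Loc-4}: #1→Loc-2 10·5=50, #2→Loc-2 8·4=32, #3→Loc-2 2·13=26, #4→Loc-3 4·24=96, #5→Loc-3 4·14=56, #6→Loc-3 5·23=115, #7→Loc-4 2·10=20, #8→Loc-4 2·21=42. Service 437; fixed 282; total 719.
{Loc-3, Loc-4}: service 570 + fixed 156 = 726
{Loc-1, Loc-3, Loc-4}: #1→Loc-1 9·5=45, #2→Loc-1 10·4=40, #3→Loc-1 3·13=39, #4→Loc-3 4·24=96, #5→Loc-3 4·14=56, #6→Loc-3 5·23=115, #7→Loc-4 2·10=20, #8→Loc-4 2·21=42. Service 453; fixed 314; total 767.
{Loc-1, Loc-2, Loc-3, Loc-4, Loc-5}: #1→Loc-1 9·5=45, #2→Loc-5 3·4=12, #3→Loc-2 2·13=26, #4→Loc-3 4·24=96, #5→Loc-3 4·14=56, #6→Loc-3 5·23=115, #7→Loc-4 2·10=20, #8→Loc-4 2·21=42. Service 412; fixed 603; total 1015.
No other subset beats 719.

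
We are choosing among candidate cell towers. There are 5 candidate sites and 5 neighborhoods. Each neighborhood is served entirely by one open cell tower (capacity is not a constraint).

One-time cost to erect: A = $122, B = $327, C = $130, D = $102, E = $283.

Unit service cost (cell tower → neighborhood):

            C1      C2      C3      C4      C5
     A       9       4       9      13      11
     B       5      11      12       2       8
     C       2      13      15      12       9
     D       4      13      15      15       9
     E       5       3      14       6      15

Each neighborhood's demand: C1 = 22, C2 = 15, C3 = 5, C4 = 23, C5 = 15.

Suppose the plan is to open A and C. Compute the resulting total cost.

Each neighborhood is assigned to its cheapest site among the open ones.
{A, C}: C1→C 2·22=44, C2→A 4·15=60, C3→A 9·5=45, C4→C 12·23=276, C5→C 9·15=135. Service 560; fixed 252; total 812.

Total cost: 812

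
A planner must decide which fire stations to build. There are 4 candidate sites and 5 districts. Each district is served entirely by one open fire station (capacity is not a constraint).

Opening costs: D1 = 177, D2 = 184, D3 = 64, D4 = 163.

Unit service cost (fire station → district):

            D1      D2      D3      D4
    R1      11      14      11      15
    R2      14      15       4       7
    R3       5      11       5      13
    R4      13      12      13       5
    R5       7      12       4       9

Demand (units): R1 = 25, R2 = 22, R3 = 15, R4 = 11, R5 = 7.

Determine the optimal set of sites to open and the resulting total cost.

Open D3 only; minimum total cost 673.

For any fixed open set, each district goes to its cheapest open site; total = fixed + service.
{D3}: R1→D3 11·25=275, R2→D3 4·22=88, R3→D3 5·15=75, R4→D3 13·11=143, R5→D3 4·7=28. Service 609; fixed 64; total 673.
{D3, D4}: service 521 + fixed 227 = 748
{D2, D3}: service 598 + fixed 248 = 846
{D1, D2, D3, D4}: R1→D1 11·25=275, R2→D3 4·22=88, R3→D1 5·15=75, R4→D4 5·11=55, R5→D3 4·7=28. Service 521; fixed 588; total 1109.
No other subset beats 673.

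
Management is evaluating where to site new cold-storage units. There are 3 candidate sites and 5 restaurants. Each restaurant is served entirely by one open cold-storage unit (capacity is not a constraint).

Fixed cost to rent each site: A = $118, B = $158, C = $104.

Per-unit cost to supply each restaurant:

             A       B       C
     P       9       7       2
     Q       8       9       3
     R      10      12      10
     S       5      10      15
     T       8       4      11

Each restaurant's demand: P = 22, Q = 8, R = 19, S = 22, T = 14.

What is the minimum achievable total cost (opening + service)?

Minimum total cost: 702

For any fixed open set, each restaurant goes to its cheapest open site; total = fixed + service.
{A, C}: P→C 2·22=44, Q→C 3·8=24, R→A 10·19=190, S→A 5·22=110, T→A 8·14=112. Service 480; fixed 222; total 702.
{A}: service 674 + fixed 118 = 792
{B, C}: P→C 2·22=44, Q→C 3·8=24, R→C 10·19=190, S→B 10·22=220, T→B 4·14=56. Service 534; fixed 262; total 796.
{A, B, C}: P→C 2·22=44, Q→C 3·8=24, R→A 10·19=190, S→A 5·22=110, T→B 4·14=56. Service 424; fixed 380; total 804.
No other subset beats 702.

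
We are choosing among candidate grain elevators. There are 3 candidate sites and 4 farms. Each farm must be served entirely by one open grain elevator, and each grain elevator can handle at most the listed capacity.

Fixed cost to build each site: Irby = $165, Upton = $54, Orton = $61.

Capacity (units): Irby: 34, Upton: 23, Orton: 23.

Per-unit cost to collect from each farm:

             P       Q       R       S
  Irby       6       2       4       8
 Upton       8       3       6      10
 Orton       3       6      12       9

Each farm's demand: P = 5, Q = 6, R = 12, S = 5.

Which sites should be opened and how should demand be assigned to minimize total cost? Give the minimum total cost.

Minimum total cost: 265

Open {Upton, Orton}: P→Orton 3·5=15, Q→Upton 3·6=18, R→Upton 6·12=72, S→Orton 9·5=45.
Loads: Upton carries 18/23, Orton carries 10/23. Service 150; fixed 115; total 265.
Next best feasible plan costs 270.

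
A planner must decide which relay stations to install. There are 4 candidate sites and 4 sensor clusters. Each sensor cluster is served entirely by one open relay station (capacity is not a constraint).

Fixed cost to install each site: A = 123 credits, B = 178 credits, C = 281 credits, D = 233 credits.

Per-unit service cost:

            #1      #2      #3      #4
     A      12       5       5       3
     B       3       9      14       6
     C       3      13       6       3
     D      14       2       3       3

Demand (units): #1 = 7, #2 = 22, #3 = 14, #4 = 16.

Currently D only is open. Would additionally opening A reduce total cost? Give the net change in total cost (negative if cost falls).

No — net change +109 (cost rises by 109).

Current service cost with {D}: 232.
Adding A: each sensor cluster re-picks its cheapest; new service cost 218, saving 14.
Extra fixed cost: 123. Net change = 123 − 14 = 109.
(Totals: 465 → 574.)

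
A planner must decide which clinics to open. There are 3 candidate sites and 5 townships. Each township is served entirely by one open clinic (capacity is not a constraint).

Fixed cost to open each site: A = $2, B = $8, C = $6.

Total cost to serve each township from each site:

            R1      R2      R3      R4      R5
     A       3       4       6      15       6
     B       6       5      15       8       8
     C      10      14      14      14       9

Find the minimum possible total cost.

For any fixed open set, each township goes to its cheapest open site; total = fixed + service.
{A}: R1→A 3, R2→A 4, R3→A 6, R4→A 15, R5→A 6. Service 34; fixed 2; total 36.
{A, B}: R1→A 3, R2→A 4, R3→A 6, R4→B 8, R5→A 6. Service 27; fixed 10; total 37.
{A, C}: service 33 + fixed 8 = 41
{A, B, C}: service 27 + fixed 16 = 43
No other subset beats 36.

Minimum total cost: 36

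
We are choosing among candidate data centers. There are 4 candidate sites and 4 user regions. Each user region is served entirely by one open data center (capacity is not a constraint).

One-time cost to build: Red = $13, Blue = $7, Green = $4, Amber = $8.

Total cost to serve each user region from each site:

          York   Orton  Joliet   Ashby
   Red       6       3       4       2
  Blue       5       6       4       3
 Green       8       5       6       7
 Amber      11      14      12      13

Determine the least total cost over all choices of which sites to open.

Minimum total cost: 25

For any fixed open set, each user region goes to its cheapest open site; total = fixed + service.
{Blue}: York→Blue 5, Orton→Blue 6, Joliet→Blue 4, Ashby→Blue 3. Service 18; fixed 7; total 25.
{Red}: service 15 + fixed 13 = 28
{Blue, Green}: service 17 + fixed 11 = 28
{Red, Blue, Green, Amber}: York→Blue 5, Orton→Red 3, Joliet→Red 4, Ashby→Red 2. Service 14; fixed 32; total 46.
No other subset beats 25.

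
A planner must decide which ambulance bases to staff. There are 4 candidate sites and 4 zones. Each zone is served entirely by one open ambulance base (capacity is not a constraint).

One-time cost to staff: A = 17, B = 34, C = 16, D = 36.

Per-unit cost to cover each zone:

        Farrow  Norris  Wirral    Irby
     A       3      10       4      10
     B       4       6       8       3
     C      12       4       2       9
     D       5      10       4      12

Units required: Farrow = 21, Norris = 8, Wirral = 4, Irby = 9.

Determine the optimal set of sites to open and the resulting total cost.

For any fixed open set, each zone goes to its cheapest open site; total = fixed + service.
{A, B, C}: Farrow→A 3·21=63, Norris→C 4·8=32, Wirral→C 2·4=8, Irby→B 3·9=27. Service 130; fixed 67; total 197.
{B, C}: Farrow→B 4·21=84, Norris→C 4·8=32, Wirral→C 2·4=8, Irby→B 3·9=27. Service 151; fixed 50; total 201.
{A, B}: service 154 + fixed 51 = 205
{A, B, C, D}: Farrow→A 3·21=63, Norris→C 4·8=32, Wirral→C 2·4=8, Irby→B 3·9=27. Service 130; fixed 103; total 233.
No other subset beats 197.

Open A, B and C; minimum total cost 197.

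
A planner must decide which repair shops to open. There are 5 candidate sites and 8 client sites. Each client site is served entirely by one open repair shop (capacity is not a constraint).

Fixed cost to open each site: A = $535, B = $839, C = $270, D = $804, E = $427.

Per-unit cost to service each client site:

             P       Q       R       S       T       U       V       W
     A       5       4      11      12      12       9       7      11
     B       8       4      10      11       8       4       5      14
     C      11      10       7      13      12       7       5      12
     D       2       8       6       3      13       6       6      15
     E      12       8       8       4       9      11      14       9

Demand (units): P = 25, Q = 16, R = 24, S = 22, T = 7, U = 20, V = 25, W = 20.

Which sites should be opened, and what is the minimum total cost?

For any fixed open set, each client site goes to its cheapest open site; total = fixed + service.
{C}: P→C 11·25=275, Q→C 10·16=160, R→C 7·24=168, S→C 13·22=286, T→C 12·7=84, U→C 7·20=140, V→C 5·25=125, W→C 12·20=240. Service 1478; fixed 270; total 1748.
{D}: P→D 2·25=50, Q→D 8·16=128, R→D 6·24=144, S→D 3·22=66, T→D 13·7=91, U→D 6·20=120, V→D 6·25=150, W→D 15·20=300. Service 1049; fixed 804; total 1853.
{C, E}: service 1167 + fixed 697 = 1864
{A, B, C, D, E}: service 765 + fixed 2875 = 3640
No other subset beats 1748.

Open C only; minimum total cost 1748.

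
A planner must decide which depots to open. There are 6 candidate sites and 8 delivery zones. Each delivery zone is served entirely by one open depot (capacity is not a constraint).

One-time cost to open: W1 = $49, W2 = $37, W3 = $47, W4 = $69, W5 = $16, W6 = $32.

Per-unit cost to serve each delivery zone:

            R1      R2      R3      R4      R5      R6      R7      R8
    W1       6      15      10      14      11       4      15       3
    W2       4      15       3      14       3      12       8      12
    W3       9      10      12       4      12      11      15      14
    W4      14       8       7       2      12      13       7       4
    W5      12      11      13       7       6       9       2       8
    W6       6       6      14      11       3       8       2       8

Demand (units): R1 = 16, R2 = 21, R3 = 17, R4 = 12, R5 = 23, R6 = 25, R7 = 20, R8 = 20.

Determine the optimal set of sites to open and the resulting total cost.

For any fixed open set, each delivery zone goes to its cheapest open site; total = fixed + service.
{W1, W2, W4, W6}: R1→W2 4·16=64, R2→W6 6·21=126, R3→W2 3·17=51, R4→W4 2·12=24, R5→W2 3·23=69, R6→W1 4·25=100, R7→W6 2·20=40, R8→W1 3·20=60. Service 534; fixed 187; total 721.
{W1, W2, W3, W6}: R1→W2 4·16=64, R2→W6 6·21=126, R3→W2 3·17=51, R4→W3 4·12=48, R5→W2 3·23=69, R6→W1 4·25=100, R7→W6 2·20=40, R8→W1 3·20=60. Service 558; fixed 165; total 723.
{W1, W2, W5, W6}: service 594 + fixed 134 = 728
{W1, W2, W3, W4, W5, W6}: R1→W2 4·16=64, R2→W6 6·21=126, R3→W2 3·17=51, R4→W4 2·12=24, R5→W2 3·23=69, R6→W1 4·25=100, R7→W5 2·20=40, R8→W1 3·20=60. Service 534; fixed 250; total 784.
No other subset beats 721.

Open W1, W2, W4 and W6; minimum total cost 721.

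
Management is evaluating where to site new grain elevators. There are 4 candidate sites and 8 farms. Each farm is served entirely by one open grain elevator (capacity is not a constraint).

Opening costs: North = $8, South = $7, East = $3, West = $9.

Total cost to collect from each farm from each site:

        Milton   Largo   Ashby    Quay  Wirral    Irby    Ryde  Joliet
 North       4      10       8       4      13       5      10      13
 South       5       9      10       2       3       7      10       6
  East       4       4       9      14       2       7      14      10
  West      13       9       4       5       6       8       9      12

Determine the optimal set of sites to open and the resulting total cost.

For any fixed open set, each farm goes to its cheapest open site; total = fixed + service.
{South, East}: Milton→East 4, Largo→East 4, Ashby→East 9, Quay→South 2, Wirral→East 2, Irby→South 7, Ryde→South 10, Joliet→South 6. Service 44; fixed 10; total 54.
{South, East, West}: service 38 + fixed 19 = 57
{East, West}: service 45 + fixed 12 = 57
{North, South, East, West}: service 36 + fixed 27 = 63
No other subset beats 54.

Open South and East; minimum total cost 54.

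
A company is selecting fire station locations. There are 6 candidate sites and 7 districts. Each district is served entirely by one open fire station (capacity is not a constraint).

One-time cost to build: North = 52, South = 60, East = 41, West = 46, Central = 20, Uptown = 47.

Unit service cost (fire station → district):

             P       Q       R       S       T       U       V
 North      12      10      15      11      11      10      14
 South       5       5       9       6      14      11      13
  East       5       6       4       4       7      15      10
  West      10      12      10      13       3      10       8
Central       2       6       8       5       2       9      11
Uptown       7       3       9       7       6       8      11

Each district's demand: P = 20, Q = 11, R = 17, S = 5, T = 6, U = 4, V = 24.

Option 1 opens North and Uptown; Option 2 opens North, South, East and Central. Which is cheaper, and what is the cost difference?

Option 1: {North, Uptown}: P→Uptown 7·20=140, Q→Uptown 3·11=33, R→Uptown 9·17=153, S→Uptown 7·5=35, T→Uptown 6·6=36, U→Uptown 8·4=32, V→Uptown 11·24=264. Service 693; fixed 99; total 792.
Option 2: {North, South, East, Central}: P→Central 2·20=40, Q→South 5·11=55, R→East 4·17=68, S→East 4·5=20, T→Central 2·6=12, U→Central 9·4=36, V→East 10·24=240. Service 471; fixed 173; total 644.
Difference: |792 − 644| = 148.

Option 2 is cheaper by 148.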